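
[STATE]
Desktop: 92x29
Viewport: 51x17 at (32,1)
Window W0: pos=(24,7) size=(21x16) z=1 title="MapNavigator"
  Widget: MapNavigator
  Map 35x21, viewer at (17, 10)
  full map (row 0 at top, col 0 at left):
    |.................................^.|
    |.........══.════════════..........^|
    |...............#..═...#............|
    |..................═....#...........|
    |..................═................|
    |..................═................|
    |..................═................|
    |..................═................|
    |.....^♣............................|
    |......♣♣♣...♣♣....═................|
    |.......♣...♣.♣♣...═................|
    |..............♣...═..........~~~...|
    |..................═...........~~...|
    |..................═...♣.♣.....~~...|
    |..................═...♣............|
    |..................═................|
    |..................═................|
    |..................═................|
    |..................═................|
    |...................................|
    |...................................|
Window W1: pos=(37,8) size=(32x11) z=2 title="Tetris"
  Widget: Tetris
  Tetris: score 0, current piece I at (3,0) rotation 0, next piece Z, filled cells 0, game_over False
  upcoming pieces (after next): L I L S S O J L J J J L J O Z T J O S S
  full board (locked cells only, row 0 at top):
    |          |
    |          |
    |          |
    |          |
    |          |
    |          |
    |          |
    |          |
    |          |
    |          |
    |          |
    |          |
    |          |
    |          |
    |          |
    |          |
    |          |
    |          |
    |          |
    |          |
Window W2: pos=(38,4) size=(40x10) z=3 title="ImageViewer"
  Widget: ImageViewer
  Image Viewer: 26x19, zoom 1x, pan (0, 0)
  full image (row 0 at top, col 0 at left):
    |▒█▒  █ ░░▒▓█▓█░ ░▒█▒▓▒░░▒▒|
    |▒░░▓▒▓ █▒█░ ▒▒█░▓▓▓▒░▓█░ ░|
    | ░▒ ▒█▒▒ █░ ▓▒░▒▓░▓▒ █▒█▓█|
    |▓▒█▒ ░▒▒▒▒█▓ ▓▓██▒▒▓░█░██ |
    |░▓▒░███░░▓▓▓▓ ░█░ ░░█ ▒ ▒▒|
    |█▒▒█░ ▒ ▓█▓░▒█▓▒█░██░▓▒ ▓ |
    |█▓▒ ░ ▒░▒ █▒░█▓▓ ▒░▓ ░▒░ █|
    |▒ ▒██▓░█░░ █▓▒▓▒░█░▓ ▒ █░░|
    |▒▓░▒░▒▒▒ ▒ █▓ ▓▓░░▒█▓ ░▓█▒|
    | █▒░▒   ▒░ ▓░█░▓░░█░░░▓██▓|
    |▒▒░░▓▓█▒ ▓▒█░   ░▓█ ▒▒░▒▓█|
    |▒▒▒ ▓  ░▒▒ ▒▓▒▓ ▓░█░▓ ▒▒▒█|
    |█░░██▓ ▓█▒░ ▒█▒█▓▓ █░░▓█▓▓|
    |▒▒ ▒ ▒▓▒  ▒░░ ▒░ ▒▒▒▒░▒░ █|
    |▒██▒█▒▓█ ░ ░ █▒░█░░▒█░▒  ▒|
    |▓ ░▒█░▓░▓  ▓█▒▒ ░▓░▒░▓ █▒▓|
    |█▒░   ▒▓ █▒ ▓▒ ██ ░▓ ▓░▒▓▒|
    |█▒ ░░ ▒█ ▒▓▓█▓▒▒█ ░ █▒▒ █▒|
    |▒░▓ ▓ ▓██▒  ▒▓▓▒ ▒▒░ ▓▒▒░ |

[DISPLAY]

                                                   
                                                   
                                                   
      ┏━━━━━━━━━━━━━━━━━━━━━━━━━━━━━━━━━━━━━━┓     
      ┃ ImageViewer                          ┃     
      ┠──────────────────────────────────────┨     
━━━━━━┃▒█▒  █ ░░▒▓█▓█░ ░▒█▒▓▒░░▒▒            ┃     
igato┏┃▒░░▓▒▓ █▒█░ ▒▒█░▓▓▓▒░▓█░ ░            ┃     
─────┃┃ ░▒ ▒█▒▒ █░ ▓▒░▒▓░▓▒ █▒█▓█            ┃     
...═.┠┃▓▒█▒ ░▒▒▒▒█▓ ▓▓██▒▒▓░█░██             ┃     
...═.┃┃░▓▒░███░░▓▓▓▓ ░█░ ░░█ ▒ ▒▒            ┃     
...═.┃┃█▒▒█░ ▒ ▓█▓░▒█▓▒█░██░▓▒ ▓             ┃     
...═.┃┗━━━━━━━━━━━━━━━━━━━━━━━━━━━━━━━━━━━━━━┛     
.....┃          │                   ┃              
...═.┃          │                   ┃              
..@═.┃          │                   ┃              
...═.┃          │Score:             ┃              


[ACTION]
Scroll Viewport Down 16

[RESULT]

...═.┃┃█▒▒█░ ▒ ▓█▓░▒█▓▒█░██░▓▒ ▓             ┃     
...═.┃┗━━━━━━━━━━━━━━━━━━━━━━━━━━━━━━━━━━━━━━┛     
.....┃          │                   ┃              
...═.┃          │                   ┃              
..@═.┃          │                   ┃              
...═.┃          │Score:             ┃              
...═.┗━━━━━━━━━━━━━━━━━━━━━━━━━━━━━━┛              
...═...♣.♣..┃                                      
...═...♣....┃                                      
...═........┃                                      
━━━━━━━━━━━━┛                                      
                                                   
                                                   
                                                   
                                                   
                                                   
                                                   


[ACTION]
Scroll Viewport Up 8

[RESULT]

      ┏━━━━━━━━━━━━━━━━━━━━━━━━━━━━━━━━━━━━━━┓     
      ┃ ImageViewer                          ┃     
      ┠──────────────────────────────────────┨     
━━━━━━┃▒█▒  █ ░░▒▓█▓█░ ░▒█▒▓▒░░▒▒            ┃     
igato┏┃▒░░▓▒▓ █▒█░ ▒▒█░▓▓▓▒░▓█░ ░            ┃     
─────┃┃ ░▒ ▒█▒▒ █░ ▓▒░▒▓░▓▒ █▒█▓█            ┃     
...═.┠┃▓▒█▒ ░▒▒▒▒█▓ ▓▓██▒▒▓░█░██             ┃     
...═.┃┃░▓▒░███░░▓▓▓▓ ░█░ ░░█ ▒ ▒▒            ┃     
...═.┃┃█▒▒█░ ▒ ▓█▓░▒█▓▒█░██░▓▒ ▓             ┃     
...═.┃┗━━━━━━━━━━━━━━━━━━━━━━━━━━━━━━━━━━━━━━┛     
.....┃          │                   ┃              
...═.┃          │                   ┃              
..@═.┃          │                   ┃              
...═.┃          │Score:             ┃              
...═.┗━━━━━━━━━━━━━━━━━━━━━━━━━━━━━━┛              
...═...♣.♣..┃                                      
...═...♣....┃                                      


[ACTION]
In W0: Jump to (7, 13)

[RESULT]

      ┏━━━━━━━━━━━━━━━━━━━━━━━━━━━━━━━━━━━━━━┓     
      ┃ ImageViewer                          ┃     
      ┠──────────────────────────────────────┨     
━━━━━━┃▒█▒  █ ░░▒▓█▓█░ ░▒█▒▓▒░░▒▒            ┃     
igato┏┃▒░░▓▒▓ █▒█░ ▒▒█░▓▓▓▒░▓█░ ░            ┃     
─────┃┃ ░▒ ▒█▒▒ █░ ▓▒░▒▓░▓▒ █▒█▓█            ┃     
.....┠┃▓▒█▒ ░▒▒▒▒█▓ ▓▓██▒▒▓░█░██             ┃     
^♣...┃┃░▓▒░███░░▓▓▓▓ ░█░ ░░█ ▒ ▒▒            ┃     
.♣♣♣.┃┃█▒▒█░ ▒ ▓█▓░▒█▓▒█░██░▓▒ ▓             ┃     
..♣..┃┗━━━━━━━━━━━━━━━━━━━━━━━━━━━━━━━━━━━━━━┛     
.....┃          │                   ┃              
.....┃          │                   ┃              
..@..┃          │                   ┃              
.....┃          │Score:             ┃              
.....┗━━━━━━━━━━━━━━━━━━━━━━━━━━━━━━┛              
............┃                                      
............┃                                      


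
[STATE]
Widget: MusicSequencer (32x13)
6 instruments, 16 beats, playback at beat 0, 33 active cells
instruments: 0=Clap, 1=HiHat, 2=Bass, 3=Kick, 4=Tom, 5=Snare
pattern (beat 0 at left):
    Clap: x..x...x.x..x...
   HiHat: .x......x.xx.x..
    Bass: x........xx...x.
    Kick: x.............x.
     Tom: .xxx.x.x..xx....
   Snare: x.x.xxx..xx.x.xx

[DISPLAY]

      ▼123456789012345          
  Clap█··█···█·█··█···          
 HiHat·█······█·██·█··          
  Bass█········██···█·          
  Kick█·············█·          
   Tom·███·█·█··██····          
 Snare█·█·███··██·█·██          
                                
                                
                                
                                
                                
                                


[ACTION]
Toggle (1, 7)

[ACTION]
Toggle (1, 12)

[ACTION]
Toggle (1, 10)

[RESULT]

      ▼123456789012345          
  Clap█··█···█·█··█···          
 HiHat·█·····██··███··          
  Bass█········██···█·          
  Kick█·············█·          
   Tom·███·█·█··██····          
 Snare█·█·███··██·█·██          
                                
                                
                                
                                
                                
                                


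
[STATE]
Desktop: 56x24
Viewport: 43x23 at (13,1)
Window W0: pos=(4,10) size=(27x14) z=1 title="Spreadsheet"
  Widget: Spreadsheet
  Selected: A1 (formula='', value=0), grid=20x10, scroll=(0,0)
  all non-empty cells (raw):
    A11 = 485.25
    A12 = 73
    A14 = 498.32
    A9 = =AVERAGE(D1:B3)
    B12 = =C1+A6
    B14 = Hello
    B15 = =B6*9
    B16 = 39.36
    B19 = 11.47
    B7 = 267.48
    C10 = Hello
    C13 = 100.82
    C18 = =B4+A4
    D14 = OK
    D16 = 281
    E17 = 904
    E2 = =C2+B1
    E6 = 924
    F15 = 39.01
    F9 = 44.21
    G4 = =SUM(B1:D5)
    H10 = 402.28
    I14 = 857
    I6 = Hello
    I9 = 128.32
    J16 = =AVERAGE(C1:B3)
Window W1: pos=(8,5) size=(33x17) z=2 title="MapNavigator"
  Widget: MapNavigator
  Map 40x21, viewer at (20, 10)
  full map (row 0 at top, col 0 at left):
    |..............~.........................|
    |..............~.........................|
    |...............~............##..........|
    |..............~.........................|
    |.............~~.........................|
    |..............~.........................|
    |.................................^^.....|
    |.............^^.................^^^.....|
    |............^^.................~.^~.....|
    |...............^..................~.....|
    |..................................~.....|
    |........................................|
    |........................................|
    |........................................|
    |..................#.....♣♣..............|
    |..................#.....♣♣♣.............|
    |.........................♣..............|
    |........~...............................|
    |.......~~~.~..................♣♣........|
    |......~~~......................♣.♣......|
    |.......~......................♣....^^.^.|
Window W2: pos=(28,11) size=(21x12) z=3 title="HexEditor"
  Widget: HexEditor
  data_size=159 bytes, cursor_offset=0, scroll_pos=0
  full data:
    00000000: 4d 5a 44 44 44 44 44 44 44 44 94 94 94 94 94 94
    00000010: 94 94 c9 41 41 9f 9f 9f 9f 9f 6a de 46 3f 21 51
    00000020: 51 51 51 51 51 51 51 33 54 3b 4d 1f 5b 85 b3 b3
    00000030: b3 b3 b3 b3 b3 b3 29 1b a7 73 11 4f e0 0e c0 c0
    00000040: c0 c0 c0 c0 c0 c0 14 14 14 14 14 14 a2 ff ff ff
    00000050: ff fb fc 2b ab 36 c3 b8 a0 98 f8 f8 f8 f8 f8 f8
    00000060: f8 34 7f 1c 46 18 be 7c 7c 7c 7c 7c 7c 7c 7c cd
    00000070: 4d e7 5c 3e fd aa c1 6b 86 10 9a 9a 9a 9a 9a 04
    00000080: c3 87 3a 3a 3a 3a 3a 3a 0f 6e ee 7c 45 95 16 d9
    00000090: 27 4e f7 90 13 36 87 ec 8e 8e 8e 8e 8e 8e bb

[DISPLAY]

                                           
                                           
                                           
                                           
━━━━━━━━━━━━━━━━━━━━━━━━━━━┓               
Navigator                  ┃               
───────────────────────────┨               
....~~.....................┃               
.....~.....................┃               
........................^^.┃               
....^^.........┏━━━━━━━━━━━━━━━━━━━┓       
...^^..........┃ HexEditor         ┃       
......^........┠───────────────────┨       
...........@...┃00000000  4D 5a 44 ┃       
...............┃00000010  94 94 c9 ┃       
...............┃00000020  51 51 51 ┃       
...............┃00000030  b3 b3 b3 ┃       
.........#.....┃00000040  c0 c0 c0 ┃       
.........#.....┃00000050  ff fb fc ┃       
...............┃00000060  f8 34 7f ┃       
━━━━━━━━━━━━━━━┃00000070  4d e7 5c ┃       
   0  267.48   ┗━━━━━━━━━━━━━━━━━━━┛       
━━━━━━━━━━━━━━━━━┛                         


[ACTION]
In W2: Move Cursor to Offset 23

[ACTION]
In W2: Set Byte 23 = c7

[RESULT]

                                           
                                           
                                           
                                           
━━━━━━━━━━━━━━━━━━━━━━━━━━━┓               
Navigator                  ┃               
───────────────────────────┨               
....~~.....................┃               
.....~.....................┃               
........................^^.┃               
....^^.........┏━━━━━━━━━━━━━━━━━━━┓       
...^^..........┃ HexEditor         ┃       
......^........┠───────────────────┨       
...........@...┃00000000  4d 5a 44 ┃       
...............┃00000010  94 94 c9 ┃       
...............┃00000020  51 51 51 ┃       
...............┃00000030  b3 b3 b3 ┃       
.........#.....┃00000040  c0 c0 c0 ┃       
.........#.....┃00000050  ff fb fc ┃       
...............┃00000060  f8 34 7f ┃       
━━━━━━━━━━━━━━━┃00000070  4d e7 5c ┃       
   0  267.48   ┗━━━━━━━━━━━━━━━━━━━┛       
━━━━━━━━━━━━━━━━━┛                         


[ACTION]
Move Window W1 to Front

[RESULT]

                                           
                                           
                                           
                                           
━━━━━━━━━━━━━━━━━━━━━━━━━━━┓               
Navigator                  ┃               
───────────────────────────┨               
....~~.....................┃               
.....~.....................┃               
........................^^.┃               
....^^.................^^^.┃━━━━━━━┓       
...^^.................~.^~.┃       ┃       
......^..................~.┃───────┨       
...........@.............~.┃ 5a 44 ┃       
...........................┃ 94 c9 ┃       
...........................┃ 51 51 ┃       
...........................┃ b3 b3 ┃       
.........#.....♣♣..........┃ c0 c0 ┃       
.........#.....♣♣♣.........┃ fb fc ┃       
................♣..........┃ 34 7f ┃       
━━━━━━━━━━━━━━━━━━━━━━━━━━━┛ e7 5c ┃       
   0  267.48   ┗━━━━━━━━━━━━━━━━━━━┛       
━━━━━━━━━━━━━━━━━┛                         


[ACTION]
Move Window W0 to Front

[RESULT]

                                           
                                           
                                           
                                           
━━━━━━━━━━━━━━━━━━━━━━━━━━━┓               
Navigator                  ┃               
───────────────────────────┨               
....~~.....................┃               
.....~.....................┃               
━━━━━━━━━━━━━━━━━┓......^^.┃               
heet             ┃.....^^^.┃━━━━━━━┓       
─────────────────┨....~.^~.┃       ┃       
                 ┃.......~.┃───────┨       
       B       C ┃.......~.┃ 5a 44 ┃       
-----------------┃.........┃ 94 c9 ┃       
 [0]       0     ┃.........┃ 51 51 ┃       
   0       0     ┃.........┃ b3 b3 ┃       
   0       0     ┃.........┃ c0 c0 ┃       
   0       0     ┃.........┃ fb fc ┃       
   0       0     ┃.........┃ 34 7f ┃       
   0       0     ┃━━━━━━━━━┛ e7 5c ┃       
   0  267.48     ┃━━━━━━━━━━━━━━━━━┛       
━━━━━━━━━━━━━━━━━┛                         


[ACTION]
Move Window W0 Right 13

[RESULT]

                                           
                                           
                                           
                                           
━━━━━━━━━━━━━━━━━━━━━━━━━━━┓               
Navigator                  ┃               
───────────────────────────┨               
....~~.....................┃               
.....~.....................┃               
....┏━━━━━━━━━━━━━━━━━━━━━━━━━┓            
....┃ Spreadsheet             ┃━━━━┓       
...^┠─────────────────────────┨    ┃       
....┃A1:                      ┃────┨       
....┃       A       B       C ┃ 44 ┃       
....┃-------------------------┃ c9 ┃       
....┃  1      [0]       0     ┃ 51 ┃       
....┃  2        0       0     ┃ b3 ┃       
....┃  3        0       0     ┃ c0 ┃       
....┃  4        0       0     ┃ fc ┃       
....┃  5        0       0     ┃ 7f ┃       
━━━━┃  6        0       0     ┃ 5c ┃       
    ┃  7        0  267.48     ┃━━━━┛       
    ┗━━━━━━━━━━━━━━━━━━━━━━━━━┛            


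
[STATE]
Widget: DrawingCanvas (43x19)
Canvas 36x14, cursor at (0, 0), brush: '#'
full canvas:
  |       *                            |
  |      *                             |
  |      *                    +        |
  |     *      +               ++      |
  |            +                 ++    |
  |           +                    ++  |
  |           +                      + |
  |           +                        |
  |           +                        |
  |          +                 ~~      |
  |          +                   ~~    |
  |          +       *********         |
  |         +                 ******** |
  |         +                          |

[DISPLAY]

+      *                                   
      *                                    
      *                    +               
     *      +               ++             
            +                 ++           
           +                    ++         
           +                      +        
           +                               
           +                               
          +                 ~~             
          +                   ~~           
          +       *********                
         +                 ********        
         +                                 
                                           
                                           
                                           
                                           
                                           


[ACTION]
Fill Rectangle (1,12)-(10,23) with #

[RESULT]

+      *                                   
      *     ############                   
      *     ############   +               
     *      ############    ++             
            ############      ++           
           +############        ++         
           +############          +        
           +############                   
           +############                   
          + ############    ~~             
          + ############      ~~           
          +       *********                
         +                 ********        
         +                                 
                                           
                                           
                                           
                                           
                                           


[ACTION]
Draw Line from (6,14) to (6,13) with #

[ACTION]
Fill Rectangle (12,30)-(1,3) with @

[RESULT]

+      *                                   
   @@@@@@@@@@@@@@@@@@@@@@@@@@@@            
   @@@@@@@@@@@@@@@@@@@@@@@@@@@@            
   @@@@@@@@@@@@@@@@@@@@@@@@@@@@            
   @@@@@@@@@@@@@@@@@@@@@@@@@@@@+           
   @@@@@@@@@@@@@@@@@@@@@@@@@@@@ ++         
   @@@@@@@@@@@@@@@@@@@@@@@@@@@@   +        
   @@@@@@@@@@@@@@@@@@@@@@@@@@@@            
   @@@@@@@@@@@@@@@@@@@@@@@@@@@@            
   @@@@@@@@@@@@@@@@@@@@@@@@@@@@            
   @@@@@@@@@@@@@@@@@@@@@@@@@@@@~           
   @@@@@@@@@@@@@@@@@@@@@@@@@@@@            
   @@@@@@@@@@@@@@@@@@@@@@@@@@@@****        
         +                                 
                                           
                                           
                                           
                                           
                                           


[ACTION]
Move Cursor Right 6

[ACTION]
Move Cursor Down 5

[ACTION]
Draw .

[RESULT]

       *                                   
   @@@@@@@@@@@@@@@@@@@@@@@@@@@@            
   @@@@@@@@@@@@@@@@@@@@@@@@@@@@            
   @@@@@@@@@@@@@@@@@@@@@@@@@@@@            
   @@@@@@@@@@@@@@@@@@@@@@@@@@@@+           
   @@@.@@@@@@@@@@@@@@@@@@@@@@@@ ++         
   @@@@@@@@@@@@@@@@@@@@@@@@@@@@   +        
   @@@@@@@@@@@@@@@@@@@@@@@@@@@@            
   @@@@@@@@@@@@@@@@@@@@@@@@@@@@            
   @@@@@@@@@@@@@@@@@@@@@@@@@@@@            
   @@@@@@@@@@@@@@@@@@@@@@@@@@@@~           
   @@@@@@@@@@@@@@@@@@@@@@@@@@@@            
   @@@@@@@@@@@@@@@@@@@@@@@@@@@@****        
         +                                 
                                           
                                           
                                           
                                           
                                           


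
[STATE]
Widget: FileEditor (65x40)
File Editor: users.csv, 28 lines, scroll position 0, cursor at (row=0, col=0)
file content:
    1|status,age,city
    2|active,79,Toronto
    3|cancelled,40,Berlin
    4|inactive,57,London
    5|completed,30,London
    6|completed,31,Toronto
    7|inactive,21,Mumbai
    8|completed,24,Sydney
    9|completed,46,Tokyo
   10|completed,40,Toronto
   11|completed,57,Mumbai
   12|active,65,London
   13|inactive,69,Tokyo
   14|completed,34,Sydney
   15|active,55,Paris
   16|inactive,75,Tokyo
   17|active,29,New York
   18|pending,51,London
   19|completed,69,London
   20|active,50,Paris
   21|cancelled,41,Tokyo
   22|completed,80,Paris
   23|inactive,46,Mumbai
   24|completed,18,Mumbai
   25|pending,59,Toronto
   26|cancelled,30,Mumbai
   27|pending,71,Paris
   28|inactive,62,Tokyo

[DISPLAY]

█tatus,age,city                                                 ▲
active,79,Toronto                                               █
cancelled,40,Berlin                                             ░
inactive,57,London                                              ░
completed,30,London                                             ░
completed,31,Toronto                                            ░
inactive,21,Mumbai                                              ░
completed,24,Sydney                                             ░
completed,46,Tokyo                                              ░
completed,40,Toronto                                            ░
completed,57,Mumbai                                             ░
active,65,London                                                ░
inactive,69,Tokyo                                               ░
completed,34,Sydney                                             ░
active,55,Paris                                                 ░
inactive,75,Tokyo                                               ░
active,29,New York                                              ░
pending,51,London                                               ░
completed,69,London                                             ░
active,50,Paris                                                 ░
cancelled,41,Tokyo                                              ░
completed,80,Paris                                              ░
inactive,46,Mumbai                                              ░
completed,18,Mumbai                                             ░
pending,59,Toronto                                              ░
cancelled,30,Mumbai                                             ░
pending,71,Paris                                                ░
inactive,62,Tokyo                                               ░
                                                                ░
                                                                ░
                                                                ░
                                                                ░
                                                                ░
                                                                ░
                                                                ░
                                                                ░
                                                                ░
                                                                ░
                                                                ░
                                                                ▼


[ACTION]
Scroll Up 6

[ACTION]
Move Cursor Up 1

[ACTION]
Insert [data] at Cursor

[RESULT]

data█tatus,age,city                                             ▲
active,79,Toronto                                               █
cancelled,40,Berlin                                             ░
inactive,57,London                                              ░
completed,30,London                                             ░
completed,31,Toronto                                            ░
inactive,21,Mumbai                                              ░
completed,24,Sydney                                             ░
completed,46,Tokyo                                              ░
completed,40,Toronto                                            ░
completed,57,Mumbai                                             ░
active,65,London                                                ░
inactive,69,Tokyo                                               ░
completed,34,Sydney                                             ░
active,55,Paris                                                 ░
inactive,75,Tokyo                                               ░
active,29,New York                                              ░
pending,51,London                                               ░
completed,69,London                                             ░
active,50,Paris                                                 ░
cancelled,41,Tokyo                                              ░
completed,80,Paris                                              ░
inactive,46,Mumbai                                              ░
completed,18,Mumbai                                             ░
pending,59,Toronto                                              ░
cancelled,30,Mumbai                                             ░
pending,71,Paris                                                ░
inactive,62,Tokyo                                               ░
                                                                ░
                                                                ░
                                                                ░
                                                                ░
                                                                ░
                                                                ░
                                                                ░
                                                                ░
                                                                ░
                                                                ░
                                                                ░
                                                                ▼


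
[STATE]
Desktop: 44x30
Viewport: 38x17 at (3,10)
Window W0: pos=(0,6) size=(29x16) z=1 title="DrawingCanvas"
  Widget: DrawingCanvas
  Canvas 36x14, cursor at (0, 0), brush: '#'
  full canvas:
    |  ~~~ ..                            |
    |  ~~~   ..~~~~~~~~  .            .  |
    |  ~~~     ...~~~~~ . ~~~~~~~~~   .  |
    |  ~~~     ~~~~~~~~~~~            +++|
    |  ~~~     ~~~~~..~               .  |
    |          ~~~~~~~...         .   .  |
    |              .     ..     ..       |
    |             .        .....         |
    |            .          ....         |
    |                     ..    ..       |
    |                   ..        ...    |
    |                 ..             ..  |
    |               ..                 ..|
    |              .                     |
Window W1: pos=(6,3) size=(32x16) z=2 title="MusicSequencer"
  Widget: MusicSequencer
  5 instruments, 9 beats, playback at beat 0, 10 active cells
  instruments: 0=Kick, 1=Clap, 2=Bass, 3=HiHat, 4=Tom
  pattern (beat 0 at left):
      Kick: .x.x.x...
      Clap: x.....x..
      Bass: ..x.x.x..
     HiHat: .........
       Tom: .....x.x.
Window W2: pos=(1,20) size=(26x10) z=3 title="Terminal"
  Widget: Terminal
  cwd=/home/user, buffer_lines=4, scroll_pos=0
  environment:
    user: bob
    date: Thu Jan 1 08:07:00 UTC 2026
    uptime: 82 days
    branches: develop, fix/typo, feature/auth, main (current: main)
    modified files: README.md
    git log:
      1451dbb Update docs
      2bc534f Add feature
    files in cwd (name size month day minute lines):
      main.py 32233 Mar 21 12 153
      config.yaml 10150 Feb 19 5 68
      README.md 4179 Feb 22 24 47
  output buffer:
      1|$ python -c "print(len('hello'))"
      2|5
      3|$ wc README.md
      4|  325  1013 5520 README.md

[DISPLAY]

~~~┃ HiHat·········               ┃   
~~~┃   Tom·····█·█·               ┃   
~~~┃                              ┃   
~~~┃                              ┃   
   ┃                              ┃   
   ┃                              ┃   
   ┃                              ┃   
   ┃                              ┃   
   ┗━━━━━━━━━━━━━━━━━━━━━━━━━━━━━━┛   
                 ..      ┃            
━━━━━━━━━━━━━━━━━━━━━━━┓ ┃            
Terminal               ┃━┛            
───────────────────────┨              
 python -c "print(len('┃              
                       ┃              
 wc README.md          ┃              
 325  1013 5520 README.┃              


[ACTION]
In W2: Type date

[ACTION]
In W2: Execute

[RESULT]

~~~┃ HiHat·········               ┃   
~~~┃   Tom·····█·█·               ┃   
~~~┃                              ┃   
~~~┃                              ┃   
   ┃                              ┃   
   ┃                              ┃   
   ┃                              ┃   
   ┃                              ┃   
   ┗━━━━━━━━━━━━━━━━━━━━━━━━━━━━━━┛   
                 ..      ┃            
━━━━━━━━━━━━━━━━━━━━━━━┓ ┃            
Terminal               ┃━┛            
───────────────────────┨              
                       ┃              
 wc README.md          ┃              
 325  1013 5520 README.┃              
 date                  ┃              


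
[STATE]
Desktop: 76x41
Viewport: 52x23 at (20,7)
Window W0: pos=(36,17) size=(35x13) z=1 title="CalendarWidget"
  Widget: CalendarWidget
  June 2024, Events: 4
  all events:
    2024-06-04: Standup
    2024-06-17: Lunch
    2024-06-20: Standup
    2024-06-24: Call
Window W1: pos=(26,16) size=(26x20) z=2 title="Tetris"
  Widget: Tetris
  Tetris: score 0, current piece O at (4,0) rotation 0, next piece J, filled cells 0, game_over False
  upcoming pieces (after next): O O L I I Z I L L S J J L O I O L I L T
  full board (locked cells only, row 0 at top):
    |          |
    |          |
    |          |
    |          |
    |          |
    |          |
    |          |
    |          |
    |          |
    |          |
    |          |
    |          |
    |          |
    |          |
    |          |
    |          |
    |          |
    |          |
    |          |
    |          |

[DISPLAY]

                                                    
                                                    
                                                    
                                                    
                                                    
                                                    
                                                    
                                                    
                                                    
      ┏━━━━━━━━━━━━━━━━━━━━━━━━┓                    
      ┃ Tetris                 ┃━━━━━━━━━━━━━━━━━━┓ 
      ┠────────────────────────┨                  ┃ 
      ┃          │Next:        ┃──────────────────┨ 
      ┃          │█            ┃e 2024            ┃ 
      ┃          │███          ┃Sa Su             ┃ 
      ┃          │             ┃ 1  2             ┃ 
      ┃          │             ┃  8  9            ┃ 
      ┃          │             ┃15 16             ┃ 
      ┃          │Score:       ┃1 22 23           ┃ 
      ┃          │0            ┃ 29 30            ┃ 
      ┃          │             ┃                  ┃ 
      ┃          │             ┃                  ┃ 
      ┃          │             ┃━━━━━━━━━━━━━━━━━━┛ 


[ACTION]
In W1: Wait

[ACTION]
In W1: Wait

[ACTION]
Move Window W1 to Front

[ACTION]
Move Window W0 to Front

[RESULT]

                                                    
                                                    
                                                    
                                                    
                                                    
                                                    
                                                    
                                                    
                                                    
      ┏━━━━━━━━━━━━━━━━━━━━━━━━┓                    
      ┃ Tetris  ┏━━━━━━━━━━━━━━━━━━━━━━━━━━━━━━━━━┓ 
      ┠─────────┃ CalendarWidget                  ┃ 
      ┃         ┠─────────────────────────────────┨ 
      ┃         ┃            June 2024            ┃ 
      ┃         ┃Mo Tu We Th Fr Sa Su             ┃ 
      ┃         ┃                1  2             ┃ 
      ┃         ┃ 3  4*  5  6  7  8  9            ┃ 
      ┃         ┃10 11 12 13 14 15 16             ┃ 
      ┃         ┃17* 18 19 20* 21 22 23           ┃ 
      ┃         ┃24* 25 26 27 28 29 30            ┃ 
      ┃         ┃                                 ┃ 
      ┃         ┃                                 ┃ 
      ┃         ┗━━━━━━━━━━━━━━━━━━━━━━━━━━━━━━━━━┛ 


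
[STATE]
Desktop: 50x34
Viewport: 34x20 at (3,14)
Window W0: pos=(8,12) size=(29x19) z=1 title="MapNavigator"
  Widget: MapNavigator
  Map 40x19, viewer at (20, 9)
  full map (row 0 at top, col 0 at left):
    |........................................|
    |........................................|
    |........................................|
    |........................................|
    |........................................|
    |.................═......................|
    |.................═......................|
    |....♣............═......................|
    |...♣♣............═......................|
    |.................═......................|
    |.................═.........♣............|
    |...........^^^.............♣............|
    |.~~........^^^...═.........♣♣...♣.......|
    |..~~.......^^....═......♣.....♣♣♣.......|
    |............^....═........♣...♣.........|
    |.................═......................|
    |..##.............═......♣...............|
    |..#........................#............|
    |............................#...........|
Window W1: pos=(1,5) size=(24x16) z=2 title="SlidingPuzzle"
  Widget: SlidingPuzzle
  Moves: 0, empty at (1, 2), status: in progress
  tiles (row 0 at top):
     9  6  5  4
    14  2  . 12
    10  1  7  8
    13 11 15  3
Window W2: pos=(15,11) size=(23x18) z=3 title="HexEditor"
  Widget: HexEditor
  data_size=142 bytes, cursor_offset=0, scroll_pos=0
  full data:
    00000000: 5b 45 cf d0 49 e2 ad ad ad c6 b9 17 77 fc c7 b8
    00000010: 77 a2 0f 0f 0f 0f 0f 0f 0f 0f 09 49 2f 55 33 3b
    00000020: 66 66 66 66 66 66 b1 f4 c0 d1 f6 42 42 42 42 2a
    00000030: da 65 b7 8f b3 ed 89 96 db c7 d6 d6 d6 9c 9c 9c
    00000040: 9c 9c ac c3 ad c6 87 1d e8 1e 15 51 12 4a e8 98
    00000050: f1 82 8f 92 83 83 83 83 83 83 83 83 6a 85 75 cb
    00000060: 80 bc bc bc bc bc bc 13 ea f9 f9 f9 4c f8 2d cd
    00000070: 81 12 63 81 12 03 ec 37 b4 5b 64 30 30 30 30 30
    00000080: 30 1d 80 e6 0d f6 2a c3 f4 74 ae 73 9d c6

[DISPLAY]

────┼────┼──┃00000000  5B 45 cf d0
 13 │ 11 │ 1┃00000010  77 a2 0f 0f
────┴────┴──┃00000020  66 66 66 66
oves: 0     ┃00000030  da 65 b7 8f
            ┃00000040  9c 9c ac c3
            ┃00000050  f1 82 8f 92
━━━━━━━━━━━━┃00000060  80 bc bc bc
     ┃......┃00000070  81 12 63 81
     ┃......┃00000080  30 1d 80 e6
     ┃......┃                     
     ┃....^^┃                     
     ┃....^^┃                     
     ┃....^^┃                     
     ┃.....^┃                     
     ┃......┗━━━━━━━━━━━━━━━━━━━━━
     ┃..........═......♣.........┃
     ┗━━━━━━━━━━━━━━━━━━━━━━━━━━━┛
                                  
                                  
                                  


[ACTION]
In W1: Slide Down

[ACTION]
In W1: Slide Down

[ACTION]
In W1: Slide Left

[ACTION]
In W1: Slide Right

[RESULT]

────┼────┼──┃00000000  5B 45 cf d0
 13 │ 11 │ 1┃00000010  77 a2 0f 0f
────┴────┴──┃00000020  66 66 66 66
oves: 3     ┃00000030  da 65 b7 8f
            ┃00000040  9c 9c ac c3
            ┃00000050  f1 82 8f 92
━━━━━━━━━━━━┃00000060  80 bc bc bc
     ┃......┃00000070  81 12 63 81
     ┃......┃00000080  30 1d 80 e6
     ┃......┃                     
     ┃....^^┃                     
     ┃....^^┃                     
     ┃....^^┃                     
     ┃.....^┃                     
     ┃......┗━━━━━━━━━━━━━━━━━━━━━
     ┃..........═......♣.........┃
     ┗━━━━━━━━━━━━━━━━━━━━━━━━━━━┛
                                  
                                  
                                  
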